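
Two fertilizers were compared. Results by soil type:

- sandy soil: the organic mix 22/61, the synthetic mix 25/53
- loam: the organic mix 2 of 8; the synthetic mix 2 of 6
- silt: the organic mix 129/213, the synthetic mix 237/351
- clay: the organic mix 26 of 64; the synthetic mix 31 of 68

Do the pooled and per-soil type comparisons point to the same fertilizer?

Yes

Sandy soil: the organic mix 22/61 = 36.1%, the synthetic mix 25/53 = 47.2% → the synthetic mix
Loam: the organic mix 2/8 = 25.0%, the synthetic mix 2/6 = 33.3% → the synthetic mix
Silt: the organic mix 129/213 = 60.6%, the synthetic mix 237/351 = 67.5% → the synthetic mix
Clay: the organic mix 26/64 = 40.6%, the synthetic mix 31/68 = 45.6% → the synthetic mix
Overall: the organic mix 179/346 = 51.7%, the synthetic mix 295/478 = 61.7% → the synthetic mix
The synthetic mix wins overall and in every soil group — no reversal.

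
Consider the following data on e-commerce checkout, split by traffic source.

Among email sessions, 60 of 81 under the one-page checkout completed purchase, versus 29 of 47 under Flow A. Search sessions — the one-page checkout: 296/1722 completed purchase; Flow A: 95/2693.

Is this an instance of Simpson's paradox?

Email: the one-page checkout 60/81 = 74.1%, Flow A 29/47 = 61.7% → the one-page checkout
Search: the one-page checkout 296/1722 = 17.2%, Flow A 95/2693 = 3.5% → the one-page checkout
Overall: the one-page checkout 356/1803 = 19.7%, Flow A 124/2740 = 4.5% → the one-page checkout
The one-page checkout wins overall and in every traffic group — no reversal.

No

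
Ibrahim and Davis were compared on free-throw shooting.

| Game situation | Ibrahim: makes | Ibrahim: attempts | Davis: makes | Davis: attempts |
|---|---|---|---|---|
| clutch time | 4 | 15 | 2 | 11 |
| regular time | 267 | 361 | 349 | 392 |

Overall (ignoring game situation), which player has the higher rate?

Davis

Clutch time: Ibrahim 4/15 = 26.7%, Davis 2/11 = 18.2% → Ibrahim
Regular time: Ibrahim 267/361 = 74.0%, Davis 349/392 = 89.0% → Davis
Overall: Ibrahim 271/376 = 72.1%, Davis 351/403 = 87.1% → Davis
(Neither sweeps every game group, but Davis has the higher pooled rate.)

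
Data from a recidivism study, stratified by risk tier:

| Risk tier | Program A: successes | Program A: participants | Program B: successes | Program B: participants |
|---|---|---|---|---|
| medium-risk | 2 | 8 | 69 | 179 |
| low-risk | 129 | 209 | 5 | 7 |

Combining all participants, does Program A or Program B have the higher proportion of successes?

Program A

Medium-risk: Program A 2/8 = 25.0%, Program B 69/179 = 38.5% → Program B
Low-risk: Program A 129/209 = 61.7%, Program B 5/7 = 71.4% → Program B
Overall: Program A 131/217 = 60.4%, Program B 74/186 = 39.8% → Program A
(Program B wins every risk group but Program A wins overall — Program B's participants skew toward the low-rate medium-risk group.)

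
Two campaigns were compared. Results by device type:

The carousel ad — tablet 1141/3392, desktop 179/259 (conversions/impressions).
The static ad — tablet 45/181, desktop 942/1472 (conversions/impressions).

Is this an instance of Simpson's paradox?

Tablet: the carousel ad 1141/3392 = 33.6%, the static ad 45/181 = 24.9% → the carousel ad
Desktop: the carousel ad 179/259 = 69.1%, the static ad 942/1472 = 64.0% → the carousel ad
Overall: the carousel ad 1320/3651 = 36.2%, the static ad 987/1653 = 59.7% → the static ad
The carousel ad wins each device group but the static ad wins overall — the comparison reverses. The carousel ad's impressions skew toward tablet, which has a lower base rate.

Yes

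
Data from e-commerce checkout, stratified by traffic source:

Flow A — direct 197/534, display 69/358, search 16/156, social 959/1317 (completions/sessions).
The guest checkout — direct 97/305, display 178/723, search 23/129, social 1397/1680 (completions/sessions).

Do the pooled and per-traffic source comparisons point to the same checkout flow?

Direct: Flow A 197/534 = 36.9%, the guest checkout 97/305 = 31.8% → Flow A
Display: Flow A 69/358 = 19.3%, the guest checkout 178/723 = 24.6% → the guest checkout
Search: Flow A 16/156 = 10.3%, the guest checkout 23/129 = 17.8% → the guest checkout
Social: Flow A 959/1317 = 72.8%, the guest checkout 1397/1680 = 83.2% → the guest checkout
Overall: Flow A 1241/2365 = 52.5%, the guest checkout 1695/2837 = 59.7% → the guest checkout
Neither sweeps: Flow A wins 1 of 4 groups, the guest checkout wins 3. The guest checkout wins overall but not every group — no Simpson reversal.

No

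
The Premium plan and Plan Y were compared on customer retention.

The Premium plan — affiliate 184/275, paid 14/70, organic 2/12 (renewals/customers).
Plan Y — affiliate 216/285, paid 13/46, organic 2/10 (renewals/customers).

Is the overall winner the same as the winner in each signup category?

Affiliate: the Premium plan 184/275 = 66.9%, Plan Y 216/285 = 75.8% → Plan Y
Paid: the Premium plan 14/70 = 20.0%, Plan Y 13/46 = 28.3% → Plan Y
Organic: the Premium plan 2/12 = 16.7%, Plan Y 2/10 = 20.0% → Plan Y
Overall: the Premium plan 200/357 = 56.0%, Plan Y 231/341 = 67.7% → Plan Y
Plan Y wins overall and in every signup group — no reversal.

Yes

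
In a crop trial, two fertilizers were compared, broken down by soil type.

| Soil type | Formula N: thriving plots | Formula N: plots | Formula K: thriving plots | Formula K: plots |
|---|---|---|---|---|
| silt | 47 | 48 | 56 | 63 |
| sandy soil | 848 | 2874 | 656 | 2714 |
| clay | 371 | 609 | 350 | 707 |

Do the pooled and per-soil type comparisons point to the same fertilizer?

Yes

Silt: Formula N 47/48 = 97.9%, Formula K 56/63 = 88.9% → Formula N
Sandy soil: Formula N 848/2874 = 29.5%, Formula K 656/2714 = 24.2% → Formula N
Clay: Formula N 371/609 = 60.9%, Formula K 350/707 = 49.5% → Formula N
Overall: Formula N 1266/3531 = 35.9%, Formula K 1062/3484 = 30.5% → Formula N
Formula N wins overall and in every soil group — no reversal.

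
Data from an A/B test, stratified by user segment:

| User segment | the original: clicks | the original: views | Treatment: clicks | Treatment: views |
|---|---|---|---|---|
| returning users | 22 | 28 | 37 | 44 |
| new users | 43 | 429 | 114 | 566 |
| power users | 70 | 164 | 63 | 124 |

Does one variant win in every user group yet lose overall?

No

Returning users: the original 22/28 = 78.6%, Treatment 37/44 = 84.1% → Treatment
New users: the original 43/429 = 10.0%, Treatment 114/566 = 20.1% → Treatment
Power users: the original 70/164 = 42.7%, Treatment 63/124 = 50.8% → Treatment
Overall: the original 135/621 = 21.7%, Treatment 214/734 = 29.2% → Treatment
Treatment wins overall and in every user group — no reversal.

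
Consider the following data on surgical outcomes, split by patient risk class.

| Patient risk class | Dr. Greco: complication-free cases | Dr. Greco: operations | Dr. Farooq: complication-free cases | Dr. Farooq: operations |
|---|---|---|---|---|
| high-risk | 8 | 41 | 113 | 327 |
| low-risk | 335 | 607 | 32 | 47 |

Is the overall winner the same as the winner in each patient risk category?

High-risk: Dr. Greco 8/41 = 19.5%, Dr. Farooq 113/327 = 34.6% → Dr. Farooq
Low-risk: Dr. Greco 335/607 = 55.2%, Dr. Farooq 32/47 = 68.1% → Dr. Farooq
Overall: Dr. Greco 343/648 = 52.9%, Dr. Farooq 145/374 = 38.8% → Dr. Greco
Dr. Farooq wins each patient risk group but Dr. Greco wins overall — the comparison reverses. Dr. Farooq's operations skew toward high-risk, which has a lower base rate.

No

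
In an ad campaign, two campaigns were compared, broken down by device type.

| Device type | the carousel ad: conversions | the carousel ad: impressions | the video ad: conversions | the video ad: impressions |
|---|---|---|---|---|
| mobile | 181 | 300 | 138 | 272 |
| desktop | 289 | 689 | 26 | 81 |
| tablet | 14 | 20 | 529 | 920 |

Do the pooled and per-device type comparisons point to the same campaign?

Mobile: the carousel ad 181/300 = 60.3%, the video ad 138/272 = 50.7% → the carousel ad
Desktop: the carousel ad 289/689 = 41.9%, the video ad 26/81 = 32.1% → the carousel ad
Tablet: the carousel ad 14/20 = 70.0%, the video ad 529/920 = 57.5% → the carousel ad
Overall: the carousel ad 484/1009 = 48.0%, the video ad 693/1273 = 54.4% → the video ad
The carousel ad wins each device group but the video ad wins overall — the comparison reverses. The carousel ad's impressions skew toward desktop, which has a lower base rate.

No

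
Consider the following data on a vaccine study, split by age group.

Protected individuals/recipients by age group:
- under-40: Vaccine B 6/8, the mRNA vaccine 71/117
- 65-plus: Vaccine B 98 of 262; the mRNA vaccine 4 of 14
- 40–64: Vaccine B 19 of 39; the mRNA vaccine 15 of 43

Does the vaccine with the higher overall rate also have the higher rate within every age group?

Under-40: Vaccine B 6/8 = 75.0%, the mRNA vaccine 71/117 = 60.7% → Vaccine B
65-plus: Vaccine B 98/262 = 37.4%, the mRNA vaccine 4/14 = 28.6% → Vaccine B
40–64: Vaccine B 19/39 = 48.7%, the mRNA vaccine 15/43 = 34.9% → Vaccine B
Overall: Vaccine B 123/309 = 39.8%, the mRNA vaccine 90/174 = 51.7% → the mRNA vaccine
Vaccine B wins each age group but the mRNA vaccine wins overall — the comparison reverses. Vaccine B's recipients skew toward 65-plus, which has a lower base rate.

No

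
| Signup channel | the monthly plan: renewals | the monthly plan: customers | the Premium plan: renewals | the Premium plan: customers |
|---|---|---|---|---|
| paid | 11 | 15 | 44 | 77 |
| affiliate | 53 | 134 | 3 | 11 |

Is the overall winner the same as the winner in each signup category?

Paid: the monthly plan 11/15 = 73.3%, the Premium plan 44/77 = 57.1% → the monthly plan
Affiliate: the monthly plan 53/134 = 39.6%, the Premium plan 3/11 = 27.3% → the monthly plan
Overall: the monthly plan 64/149 = 43.0%, the Premium plan 47/88 = 53.4% → the Premium plan
The monthly plan wins each signup group but the Premium plan wins overall — the comparison reverses. The monthly plan's customers skew toward affiliate, which has a lower base rate.

No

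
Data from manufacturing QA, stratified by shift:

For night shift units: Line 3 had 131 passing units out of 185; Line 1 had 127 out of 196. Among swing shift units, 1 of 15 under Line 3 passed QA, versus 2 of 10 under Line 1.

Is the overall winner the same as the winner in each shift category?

No

Night shift: Line 3 131/185 = 70.8%, Line 1 127/196 = 64.8% → Line 3
Swing shift: Line 3 1/15 = 6.7%, Line 1 2/10 = 20.0% → Line 1
Overall: Line 3 132/200 = 66.0%, Line 1 129/206 = 62.6% → Line 3
Neither sweeps: Line 3 wins 1 of 2 groups, Line 1 wins 1. Line 3 wins overall but not every group — no Simpson reversal.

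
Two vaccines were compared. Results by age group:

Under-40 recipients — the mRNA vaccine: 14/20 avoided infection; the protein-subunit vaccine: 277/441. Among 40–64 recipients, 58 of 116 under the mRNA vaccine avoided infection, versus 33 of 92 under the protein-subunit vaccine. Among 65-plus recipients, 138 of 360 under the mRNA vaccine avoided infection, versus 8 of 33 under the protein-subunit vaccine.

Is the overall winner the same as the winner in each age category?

No

Under-40: the mRNA vaccine 14/20 = 70.0%, the protein-subunit vaccine 277/441 = 62.8% → the mRNA vaccine
40–64: the mRNA vaccine 58/116 = 50.0%, the protein-subunit vaccine 33/92 = 35.9% → the mRNA vaccine
65-plus: the mRNA vaccine 138/360 = 38.3%, the protein-subunit vaccine 8/33 = 24.2% → the mRNA vaccine
Overall: the mRNA vaccine 210/496 = 42.3%, the protein-subunit vaccine 318/566 = 56.2% → the protein-subunit vaccine
The mRNA vaccine wins each age group but the protein-subunit vaccine wins overall — the comparison reverses. The mRNA vaccine's recipients skew toward 65-plus, which has a lower base rate.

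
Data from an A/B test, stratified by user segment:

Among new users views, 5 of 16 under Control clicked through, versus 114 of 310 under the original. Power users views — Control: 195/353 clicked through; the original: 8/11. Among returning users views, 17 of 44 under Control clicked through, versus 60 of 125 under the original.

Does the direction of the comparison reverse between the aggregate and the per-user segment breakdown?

New users: Control 5/16 = 31.2%, the original 114/310 = 36.8% → the original
Power users: Control 195/353 = 55.2%, the original 8/11 = 72.7% → the original
Returning users: Control 17/44 = 38.6%, the original 60/125 = 48.0% → the original
Overall: Control 217/413 = 52.5%, the original 182/446 = 40.8% → Control
The original wins each user group but Control wins overall — the comparison reverses. The original's views skew toward new users, which has a lower base rate.

Yes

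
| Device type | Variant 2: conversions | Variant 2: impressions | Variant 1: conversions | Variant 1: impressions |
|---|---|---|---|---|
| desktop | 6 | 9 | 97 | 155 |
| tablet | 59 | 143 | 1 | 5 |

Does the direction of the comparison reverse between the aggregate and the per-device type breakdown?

Desktop: Variant 2 6/9 = 66.7%, Variant 1 97/155 = 62.6% → Variant 2
Tablet: Variant 2 59/143 = 41.3%, Variant 1 1/5 = 20.0% → Variant 2
Overall: Variant 2 65/152 = 42.8%, Variant 1 98/160 = 61.2% → Variant 1
Variant 2 wins each device group but Variant 1 wins overall — the comparison reverses. Variant 2's impressions skew toward tablet, which has a lower base rate.

Yes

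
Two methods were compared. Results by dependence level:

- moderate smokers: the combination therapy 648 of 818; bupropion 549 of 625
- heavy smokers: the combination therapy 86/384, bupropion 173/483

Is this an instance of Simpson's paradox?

No

Moderate smokers: the combination therapy 648/818 = 79.2%, bupropion 549/625 = 87.8% → bupropion
Heavy smokers: the combination therapy 86/384 = 22.4%, bupropion 173/483 = 35.8% → bupropion
Overall: the combination therapy 734/1202 = 61.1%, bupropion 722/1108 = 65.2% → bupropion
Bupropion wins overall and in every dependence group — no reversal.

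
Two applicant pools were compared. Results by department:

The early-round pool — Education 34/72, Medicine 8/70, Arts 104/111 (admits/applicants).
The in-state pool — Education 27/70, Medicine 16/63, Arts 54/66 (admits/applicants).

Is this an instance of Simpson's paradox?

No

Education: the early-round pool 34/72 = 47.2%, the in-state pool 27/70 = 38.6% → the early-round pool
Medicine: the early-round pool 8/70 = 11.4%, the in-state pool 16/63 = 25.4% → the in-state pool
Arts: the early-round pool 104/111 = 93.7%, the in-state pool 54/66 = 81.8% → the early-round pool
Overall: the early-round pool 146/253 = 57.7%, the in-state pool 97/199 = 48.7% → the early-round pool
Neither sweeps: the early-round pool wins 2 of 3 groups, the in-state pool wins 1. The early-round pool wins overall but not every group — no Simpson reversal.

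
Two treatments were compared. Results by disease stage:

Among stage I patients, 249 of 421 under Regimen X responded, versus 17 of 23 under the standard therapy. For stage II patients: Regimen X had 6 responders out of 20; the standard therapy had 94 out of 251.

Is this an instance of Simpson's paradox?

Stage I: Regimen X 249/421 = 59.1%, the standard therapy 17/23 = 73.9% → the standard therapy
Stage II: Regimen X 6/20 = 30.0%, the standard therapy 94/251 = 37.5% → the standard therapy
Overall: Regimen X 255/441 = 57.8%, the standard therapy 111/274 = 40.5% → Regimen X
The standard therapy wins each disease group but Regimen X wins overall — the comparison reverses. The standard therapy's patients skew toward stage II, which has a lower base rate.

Yes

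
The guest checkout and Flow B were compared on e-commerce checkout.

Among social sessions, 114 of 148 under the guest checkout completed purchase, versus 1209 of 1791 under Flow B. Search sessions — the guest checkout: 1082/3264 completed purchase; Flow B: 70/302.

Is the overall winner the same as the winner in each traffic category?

Social: the guest checkout 114/148 = 77.0%, Flow B 1209/1791 = 67.5% → the guest checkout
Search: the guest checkout 1082/3264 = 33.1%, Flow B 70/302 = 23.2% → the guest checkout
Overall: the guest checkout 1196/3412 = 35.1%, Flow B 1279/2093 = 61.1% → Flow B
The guest checkout wins each traffic group but Flow B wins overall — the comparison reverses. The guest checkout's sessions skew toward search, which has a lower base rate.

No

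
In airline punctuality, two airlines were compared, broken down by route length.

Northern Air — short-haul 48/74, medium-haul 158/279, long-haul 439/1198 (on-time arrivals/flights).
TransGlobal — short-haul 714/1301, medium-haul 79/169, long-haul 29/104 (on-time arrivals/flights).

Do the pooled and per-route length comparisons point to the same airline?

No

Short-haul: Northern Air 48/74 = 64.9%, TransGlobal 714/1301 = 54.9% → Northern Air
Medium-haul: Northern Air 158/279 = 56.6%, TransGlobal 79/169 = 46.7% → Northern Air
Long-haul: Northern Air 439/1198 = 36.6%, TransGlobal 29/104 = 27.9% → Northern Air
Overall: Northern Air 645/1551 = 41.6%, TransGlobal 822/1574 = 52.2% → TransGlobal
Northern Air wins each route group but TransGlobal wins overall — the comparison reverses. Northern Air's flights skew toward long-haul, which has a lower base rate.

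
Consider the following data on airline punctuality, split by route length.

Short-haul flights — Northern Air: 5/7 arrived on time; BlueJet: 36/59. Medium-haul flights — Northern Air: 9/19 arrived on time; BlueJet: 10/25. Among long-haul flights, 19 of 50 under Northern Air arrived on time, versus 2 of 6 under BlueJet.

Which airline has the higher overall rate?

Short-haul: Northern Air 5/7 = 71.4%, BlueJet 36/59 = 61.0% → Northern Air
Medium-haul: Northern Air 9/19 = 47.4%, BlueJet 10/25 = 40.0% → Northern Air
Long-haul: Northern Air 19/50 = 38.0%, BlueJet 2/6 = 33.3% → Northern Air
Overall: Northern Air 33/76 = 43.4%, BlueJet 48/90 = 53.3% → BlueJet
(Northern Air wins every route group but BlueJet wins overall — Northern Air's flights skew toward the low-rate long-haul group.)

BlueJet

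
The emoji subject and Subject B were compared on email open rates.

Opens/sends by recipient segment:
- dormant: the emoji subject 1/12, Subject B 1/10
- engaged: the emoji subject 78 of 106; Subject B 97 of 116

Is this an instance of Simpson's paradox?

No

Dormant: the emoji subject 1/12 = 8.3%, Subject B 1/10 = 10.0% → Subject B
Engaged: the emoji subject 78/106 = 73.6%, Subject B 97/116 = 83.6% → Subject B
Overall: the emoji subject 79/118 = 66.9%, Subject B 98/126 = 77.8% → Subject B
Subject B wins overall and in every recipient group — no reversal.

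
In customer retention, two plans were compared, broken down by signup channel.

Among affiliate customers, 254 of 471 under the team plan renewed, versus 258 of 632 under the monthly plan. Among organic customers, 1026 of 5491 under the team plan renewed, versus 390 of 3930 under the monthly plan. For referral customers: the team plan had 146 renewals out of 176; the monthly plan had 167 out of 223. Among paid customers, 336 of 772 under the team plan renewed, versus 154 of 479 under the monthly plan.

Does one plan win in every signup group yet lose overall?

Affiliate: the team plan 254/471 = 53.9%, the monthly plan 258/632 = 40.8% → the team plan
Organic: the team plan 1026/5491 = 18.7%, the monthly plan 390/3930 = 9.9% → the team plan
Referral: the team plan 146/176 = 83.0%, the monthly plan 167/223 = 74.9% → the team plan
Paid: the team plan 336/772 = 43.5%, the monthly plan 154/479 = 32.2% → the team plan
Overall: the team plan 1762/6910 = 25.5%, the monthly plan 969/5264 = 18.4% → the team plan
The team plan wins overall and in every signup group — no reversal.

No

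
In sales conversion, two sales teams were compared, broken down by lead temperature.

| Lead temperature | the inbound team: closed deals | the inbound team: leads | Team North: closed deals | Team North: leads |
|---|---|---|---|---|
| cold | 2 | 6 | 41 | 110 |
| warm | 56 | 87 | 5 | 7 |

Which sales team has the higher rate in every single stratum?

Team North

Cold: the inbound team 2/6 = 33.3%, Team North 41/110 = 37.3% → Team North
Warm: the inbound team 56/87 = 64.4%, Team North 5/7 = 71.4% → Team North
Team North has the higher rate in both groups.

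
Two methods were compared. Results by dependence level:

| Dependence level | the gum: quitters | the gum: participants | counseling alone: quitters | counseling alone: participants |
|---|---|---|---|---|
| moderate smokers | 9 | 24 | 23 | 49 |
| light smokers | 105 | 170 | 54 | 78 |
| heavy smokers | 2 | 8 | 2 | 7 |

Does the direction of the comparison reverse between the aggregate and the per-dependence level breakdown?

Moderate smokers: the gum 9/24 = 37.5%, counseling alone 23/49 = 46.9% → counseling alone
Light smokers: the gum 105/170 = 61.8%, counseling alone 54/78 = 69.2% → counseling alone
Heavy smokers: the gum 2/8 = 25.0%, counseling alone 2/7 = 28.6% → counseling alone
Overall: the gum 116/202 = 57.4%, counseling alone 79/134 = 59.0% → counseling alone
Counseling alone wins overall and in every dependence group — no reversal.

No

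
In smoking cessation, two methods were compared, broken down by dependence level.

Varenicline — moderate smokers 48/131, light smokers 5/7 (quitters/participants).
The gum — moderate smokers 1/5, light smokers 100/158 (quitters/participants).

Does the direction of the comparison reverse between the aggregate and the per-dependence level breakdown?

Moderate smokers: varenicline 48/131 = 36.6%, the gum 1/5 = 20.0% → varenicline
Light smokers: varenicline 5/7 = 71.4%, the gum 100/158 = 63.3% → varenicline
Overall: varenicline 53/138 = 38.4%, the gum 101/163 = 62.0% → the gum
Varenicline wins each dependence group but the gum wins overall — the comparison reverses. Varenicline's participants skew toward moderate smokers, which has a lower base rate.

Yes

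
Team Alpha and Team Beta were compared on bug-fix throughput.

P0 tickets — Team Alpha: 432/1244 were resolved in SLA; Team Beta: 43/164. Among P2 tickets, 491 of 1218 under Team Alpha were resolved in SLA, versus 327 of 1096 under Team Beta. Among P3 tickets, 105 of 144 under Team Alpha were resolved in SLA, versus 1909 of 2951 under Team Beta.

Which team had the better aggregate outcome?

P0: Team Alpha 432/1244 = 34.7%, Team Beta 43/164 = 26.2% → Team Alpha
P2: Team Alpha 491/1218 = 40.3%, Team Beta 327/1096 = 29.8% → Team Alpha
P3: Team Alpha 105/144 = 72.9%, Team Beta 1909/2951 = 64.7% → Team Alpha
Overall: Team Alpha 1028/2606 = 39.4%, Team Beta 2279/4211 = 54.1% → Team Beta
(Team Alpha wins every ticket group but Team Beta wins overall — Team Alpha's tickets skew toward the low-rate P0 group.)

Team Beta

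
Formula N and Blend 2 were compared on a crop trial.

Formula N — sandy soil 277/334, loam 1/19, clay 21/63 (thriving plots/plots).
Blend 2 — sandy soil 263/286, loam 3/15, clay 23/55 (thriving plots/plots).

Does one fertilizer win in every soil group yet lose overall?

Sandy soil: Formula N 277/334 = 82.9%, Blend 2 263/286 = 92.0% → Blend 2
Loam: Formula N 1/19 = 5.3%, Blend 2 3/15 = 20.0% → Blend 2
Clay: Formula N 21/63 = 33.3%, Blend 2 23/55 = 41.8% → Blend 2
Overall: Formula N 299/416 = 71.9%, Blend 2 289/356 = 81.2% → Blend 2
Blend 2 wins overall and in every soil group — no reversal.

No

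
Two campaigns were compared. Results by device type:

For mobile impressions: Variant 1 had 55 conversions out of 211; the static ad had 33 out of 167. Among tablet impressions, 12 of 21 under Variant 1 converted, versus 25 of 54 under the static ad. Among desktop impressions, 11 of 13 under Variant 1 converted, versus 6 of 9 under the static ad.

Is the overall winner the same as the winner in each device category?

Mobile: Variant 1 55/211 = 26.1%, the static ad 33/167 = 19.8% → Variant 1
Tablet: Variant 1 12/21 = 57.1%, the static ad 25/54 = 46.3% → Variant 1
Desktop: Variant 1 11/13 = 84.6%, the static ad 6/9 = 66.7% → Variant 1
Overall: Variant 1 78/245 = 31.8%, the static ad 64/230 = 27.8% → Variant 1
Variant 1 wins overall and in every device group — no reversal.

Yes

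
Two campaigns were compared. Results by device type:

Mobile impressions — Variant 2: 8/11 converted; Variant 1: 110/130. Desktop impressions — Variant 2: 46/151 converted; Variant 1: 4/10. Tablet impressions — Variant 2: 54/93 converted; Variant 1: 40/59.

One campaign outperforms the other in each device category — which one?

Variant 1

Mobile: Variant 2 8/11 = 72.7%, Variant 1 110/130 = 84.6% → Variant 1
Desktop: Variant 2 46/151 = 30.5%, Variant 1 4/10 = 40.0% → Variant 1
Tablet: Variant 2 54/93 = 58.1%, Variant 1 40/59 = 67.8% → Variant 1
Variant 1 has the higher rate in all 3 groups.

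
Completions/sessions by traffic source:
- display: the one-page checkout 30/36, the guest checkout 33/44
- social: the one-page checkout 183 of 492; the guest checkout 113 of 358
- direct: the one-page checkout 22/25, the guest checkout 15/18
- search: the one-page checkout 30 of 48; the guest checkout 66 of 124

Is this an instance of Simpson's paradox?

Display: the one-page checkout 30/36 = 83.3%, the guest checkout 33/44 = 75.0% → the one-page checkout
Social: the one-page checkout 183/492 = 37.2%, the guest checkout 113/358 = 31.6% → the one-page checkout
Direct: the one-page checkout 22/25 = 88.0%, the guest checkout 15/18 = 83.3% → the one-page checkout
Search: the one-page checkout 30/48 = 62.5%, the guest checkout 66/124 = 53.2% → the one-page checkout
Overall: the one-page checkout 265/601 = 44.1%, the guest checkout 227/544 = 41.7% → the one-page checkout
The one-page checkout wins overall and in every traffic group — no reversal.

No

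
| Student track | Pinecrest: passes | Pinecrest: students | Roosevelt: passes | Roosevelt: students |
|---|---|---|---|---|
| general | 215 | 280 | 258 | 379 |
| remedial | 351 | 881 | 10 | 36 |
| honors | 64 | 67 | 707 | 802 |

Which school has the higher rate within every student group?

General: Pinecrest 215/280 = 76.8%, Roosevelt 258/379 = 68.1% → Pinecrest
Remedial: Pinecrest 351/881 = 39.8%, Roosevelt 10/36 = 27.8% → Pinecrest
Honors: Pinecrest 64/67 = 95.5%, Roosevelt 707/802 = 88.2% → Pinecrest
Pinecrest has the higher rate in all 3 groups.

Pinecrest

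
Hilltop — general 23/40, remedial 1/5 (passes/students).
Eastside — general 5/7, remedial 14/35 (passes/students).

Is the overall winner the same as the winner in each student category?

No

General: Hilltop 23/40 = 57.5%, Eastside 5/7 = 71.4% → Eastside
Remedial: Hilltop 1/5 = 20.0%, Eastside 14/35 = 40.0% → Eastside
Overall: Hilltop 24/45 = 53.3%, Eastside 19/42 = 45.2% → Hilltop
Eastside wins each student group but Hilltop wins overall — the comparison reverses. Eastside's students skew toward remedial, which has a lower base rate.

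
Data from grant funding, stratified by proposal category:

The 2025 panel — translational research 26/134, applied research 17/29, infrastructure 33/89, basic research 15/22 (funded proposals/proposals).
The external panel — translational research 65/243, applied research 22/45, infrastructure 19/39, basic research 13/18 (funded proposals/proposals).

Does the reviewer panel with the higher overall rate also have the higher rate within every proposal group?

Translational research: the 2025 panel 26/134 = 19.4%, the external panel 65/243 = 26.7% → the external panel
Applied research: the 2025 panel 17/29 = 58.6%, the external panel 22/45 = 48.9% → the 2025 panel
Infrastructure: the 2025 panel 33/89 = 37.1%, the external panel 19/39 = 48.7% → the external panel
Basic research: the 2025 panel 15/22 = 68.2%, the external panel 13/18 = 72.2% → the external panel
Overall: the 2025 panel 91/274 = 33.2%, the external panel 119/345 = 34.5% → the external panel
Neither sweeps: the 2025 panel wins 1 of 4 groups, the external panel wins 3. The external panel wins overall but not every group — no Simpson reversal.

No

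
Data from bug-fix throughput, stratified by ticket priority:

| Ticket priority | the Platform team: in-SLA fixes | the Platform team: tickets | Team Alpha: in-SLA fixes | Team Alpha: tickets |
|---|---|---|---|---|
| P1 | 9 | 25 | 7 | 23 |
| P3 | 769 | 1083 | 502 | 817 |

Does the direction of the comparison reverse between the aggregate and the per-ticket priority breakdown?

No

P1: the Platform team 9/25 = 36.0%, Team Alpha 7/23 = 30.4% → the Platform team
P3: the Platform team 769/1083 = 71.0%, Team Alpha 502/817 = 61.4% → the Platform team
Overall: the Platform team 778/1108 = 70.2%, Team Alpha 509/840 = 60.6% → the Platform team
The Platform team wins overall and in every ticket group — no reversal.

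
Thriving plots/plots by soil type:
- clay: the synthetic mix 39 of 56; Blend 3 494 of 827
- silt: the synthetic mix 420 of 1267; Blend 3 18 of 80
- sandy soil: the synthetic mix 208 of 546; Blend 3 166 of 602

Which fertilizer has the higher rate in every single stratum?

Clay: the synthetic mix 39/56 = 69.6%, Blend 3 494/827 = 59.7% → the synthetic mix
Silt: the synthetic mix 420/1267 = 33.1%, Blend 3 18/80 = 22.5% → the synthetic mix
Sandy soil: the synthetic mix 208/546 = 38.1%, Blend 3 166/602 = 27.6% → the synthetic mix
The synthetic mix has the higher rate in all 3 groups.

the synthetic mix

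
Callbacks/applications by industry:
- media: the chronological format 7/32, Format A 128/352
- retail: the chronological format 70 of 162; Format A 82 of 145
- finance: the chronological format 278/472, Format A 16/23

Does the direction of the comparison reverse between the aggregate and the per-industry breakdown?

Media: the chronological format 7/32 = 21.9%, Format A 128/352 = 36.4% → Format A
Retail: the chronological format 70/162 = 43.2%, Format A 82/145 = 56.6% → Format A
Finance: the chronological format 278/472 = 58.9%, Format A 16/23 = 69.6% → Format A
Overall: the chronological format 355/666 = 53.3%, Format A 226/520 = 43.5% → the chronological format
Format A wins each industry group but the chronological format wins overall — the comparison reverses. Format A's applications skew toward media, which has a lower base rate.

Yes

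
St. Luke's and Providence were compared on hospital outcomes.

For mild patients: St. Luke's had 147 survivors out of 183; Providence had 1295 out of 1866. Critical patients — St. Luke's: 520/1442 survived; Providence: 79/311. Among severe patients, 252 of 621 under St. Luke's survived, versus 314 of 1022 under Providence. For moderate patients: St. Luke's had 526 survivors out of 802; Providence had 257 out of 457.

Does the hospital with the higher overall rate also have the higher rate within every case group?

Mild: St. Luke's 147/183 = 80.3%, Providence 1295/1866 = 69.4% → St. Luke's
Critical: St. Luke's 520/1442 = 36.1%, Providence 79/311 = 25.4% → St. Luke's
Severe: St. Luke's 252/621 = 40.6%, Providence 314/1022 = 30.7% → St. Luke's
Moderate: St. Luke's 526/802 = 65.6%, Providence 257/457 = 56.2% → St. Luke's
Overall: St. Luke's 1445/3048 = 47.4%, Providence 1945/3656 = 53.2% → Providence
St. Luke's wins each case group but Providence wins overall — the comparison reverses. St. Luke's's patients skew toward critical, which has a lower base rate.

No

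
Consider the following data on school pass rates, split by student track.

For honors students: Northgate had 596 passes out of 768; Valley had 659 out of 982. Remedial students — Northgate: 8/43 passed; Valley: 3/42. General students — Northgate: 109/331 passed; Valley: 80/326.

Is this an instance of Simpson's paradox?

No

Honors: Northgate 596/768 = 77.6%, Valley 659/982 = 67.1% → Northgate
Remedial: Northgate 8/43 = 18.6%, Valley 3/42 = 7.1% → Northgate
General: Northgate 109/331 = 32.9%, Valley 80/326 = 24.5% → Northgate
Overall: Northgate 713/1142 = 62.4%, Valley 742/1350 = 55.0% → Northgate
Northgate wins overall and in every student group — no reversal.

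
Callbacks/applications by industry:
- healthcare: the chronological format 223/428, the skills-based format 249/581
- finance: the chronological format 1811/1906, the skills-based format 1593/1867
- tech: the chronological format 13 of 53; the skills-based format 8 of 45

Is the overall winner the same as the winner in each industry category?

Yes

Healthcare: the chronological format 223/428 = 52.1%, the skills-based format 249/581 = 42.9% → the chronological format
Finance: the chronological format 1811/1906 = 95.0%, the skills-based format 1593/1867 = 85.3% → the chronological format
Tech: the chronological format 13/53 = 24.5%, the skills-based format 8/45 = 17.8% → the chronological format
Overall: the chronological format 2047/2387 = 85.8%, the skills-based format 1850/2493 = 74.2% → the chronological format
The chronological format wins overall and in every industry group — no reversal.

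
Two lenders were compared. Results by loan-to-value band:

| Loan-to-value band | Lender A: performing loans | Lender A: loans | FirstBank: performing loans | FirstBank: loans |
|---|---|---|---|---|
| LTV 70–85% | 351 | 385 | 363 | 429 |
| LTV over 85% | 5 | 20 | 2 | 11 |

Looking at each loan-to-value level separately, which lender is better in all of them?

LTV 70–85%: Lender A 351/385 = 91.2%, FirstBank 363/429 = 84.6% → Lender A
LTV over 85%: Lender A 5/20 = 25.0%, FirstBank 2/11 = 18.2% → Lender A
Lender A has the higher rate in both groups.

Lender A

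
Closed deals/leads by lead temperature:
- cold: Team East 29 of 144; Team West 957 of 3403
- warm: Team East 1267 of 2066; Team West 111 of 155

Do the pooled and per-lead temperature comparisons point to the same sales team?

No

Cold: Team East 29/144 = 20.1%, Team West 957/3403 = 28.1% → Team West
Warm: Team East 1267/2066 = 61.3%, Team West 111/155 = 71.6% → Team West
Overall: Team East 1296/2210 = 58.6%, Team West 1068/3558 = 30.0% → Team East
Team West wins each lead group but Team East wins overall — the comparison reverses. Team West's leads skew toward cold, which has a lower base rate.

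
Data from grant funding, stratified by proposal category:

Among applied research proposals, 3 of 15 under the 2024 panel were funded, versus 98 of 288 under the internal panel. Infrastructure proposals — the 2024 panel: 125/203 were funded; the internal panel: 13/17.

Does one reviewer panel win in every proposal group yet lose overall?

Yes

Applied research: the 2024 panel 3/15 = 20.0%, the internal panel 98/288 = 34.0% → the internal panel
Infrastructure: the 2024 panel 125/203 = 61.6%, the internal panel 13/17 = 76.5% → the internal panel
Overall: the 2024 panel 128/218 = 58.7%, the internal panel 111/305 = 36.4% → the 2024 panel
The internal panel wins each proposal group but the 2024 panel wins overall — the comparison reverses. The internal panel's proposals skew toward applied research, which has a lower base rate.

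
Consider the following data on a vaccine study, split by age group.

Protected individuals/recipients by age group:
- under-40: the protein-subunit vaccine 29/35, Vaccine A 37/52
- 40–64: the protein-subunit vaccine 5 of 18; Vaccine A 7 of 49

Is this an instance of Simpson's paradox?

Under-40: the protein-subunit vaccine 29/35 = 82.9%, Vaccine A 37/52 = 71.2% → the protein-subunit vaccine
40–64: the protein-subunit vaccine 5/18 = 27.8%, Vaccine A 7/49 = 14.3% → the protein-subunit vaccine
Overall: the protein-subunit vaccine 34/53 = 64.2%, Vaccine A 44/101 = 43.6% → the protein-subunit vaccine
The protein-subunit vaccine wins overall and in every age group — no reversal.

No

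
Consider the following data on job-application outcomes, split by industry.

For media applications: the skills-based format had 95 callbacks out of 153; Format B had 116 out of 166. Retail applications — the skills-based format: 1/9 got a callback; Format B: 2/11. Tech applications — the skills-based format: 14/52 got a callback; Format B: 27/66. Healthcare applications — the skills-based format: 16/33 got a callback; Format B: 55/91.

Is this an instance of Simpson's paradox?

Media: the skills-based format 95/153 = 62.1%, Format B 116/166 = 69.9% → Format B
Retail: the skills-based format 1/9 = 11.1%, Format B 2/11 = 18.2% → Format B
Tech: the skills-based format 14/52 = 26.9%, Format B 27/66 = 40.9% → Format B
Healthcare: the skills-based format 16/33 = 48.5%, Format B 55/91 = 60.4% → Format B
Overall: the skills-based format 126/247 = 51.0%, Format B 200/334 = 59.9% → Format B
Format B wins overall and in every industry group — no reversal.

No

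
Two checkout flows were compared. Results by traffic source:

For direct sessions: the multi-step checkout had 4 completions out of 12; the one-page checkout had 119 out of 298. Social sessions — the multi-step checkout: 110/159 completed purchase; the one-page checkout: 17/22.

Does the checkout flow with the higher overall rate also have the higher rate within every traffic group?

No

Direct: the multi-step checkout 4/12 = 33.3%, the one-page checkout 119/298 = 39.9% → the one-page checkout
Social: the multi-step checkout 110/159 = 69.2%, the one-page checkout 17/22 = 77.3% → the one-page checkout
Overall: the multi-step checkout 114/171 = 66.7%, the one-page checkout 136/320 = 42.5% → the multi-step checkout
The one-page checkout wins each traffic group but the multi-step checkout wins overall — the comparison reverses. The one-page checkout's sessions skew toward direct, which has a lower base rate.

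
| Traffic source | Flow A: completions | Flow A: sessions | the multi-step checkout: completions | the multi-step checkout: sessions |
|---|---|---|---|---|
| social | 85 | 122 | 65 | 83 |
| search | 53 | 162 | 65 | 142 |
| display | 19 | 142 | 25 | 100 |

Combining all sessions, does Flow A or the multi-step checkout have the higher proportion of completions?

Social: Flow A 85/122 = 69.7%, the multi-step checkout 65/83 = 78.3% → the multi-step checkout
Search: Flow A 53/162 = 32.7%, the multi-step checkout 65/142 = 45.8% → the multi-step checkout
Display: Flow A 19/142 = 13.4%, the multi-step checkout 25/100 = 25.0% → the multi-step checkout
Overall: Flow A 157/426 = 36.9%, the multi-step checkout 155/325 = 47.7% → the multi-step checkout

the multi-step checkout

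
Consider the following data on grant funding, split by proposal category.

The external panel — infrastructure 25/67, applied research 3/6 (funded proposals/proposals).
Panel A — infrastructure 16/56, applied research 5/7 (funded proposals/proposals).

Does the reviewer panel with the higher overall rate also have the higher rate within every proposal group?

Infrastructure: the external panel 25/67 = 37.3%, Panel A 16/56 = 28.6% → the external panel
Applied research: the external panel 3/6 = 50.0%, Panel A 5/7 = 71.4% → Panel A
Overall: the external panel 28/73 = 38.4%, Panel A 21/63 = 33.3% → the external panel
Neither sweeps: the external panel wins 1 of 2 groups, Panel A wins 1. The external panel wins overall but not every group — no Simpson reversal.

No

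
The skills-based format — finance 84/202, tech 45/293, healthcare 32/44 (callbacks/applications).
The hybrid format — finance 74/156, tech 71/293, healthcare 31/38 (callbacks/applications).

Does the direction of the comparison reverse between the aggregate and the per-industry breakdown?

Finance: the skills-based format 84/202 = 41.6%, the hybrid format 74/156 = 47.4% → the hybrid format
Tech: the skills-based format 45/293 = 15.4%, the hybrid format 71/293 = 24.2% → the hybrid format
Healthcare: the skills-based format 32/44 = 72.7%, the hybrid format 31/38 = 81.6% → the hybrid format
Overall: the skills-based format 161/539 = 29.9%, the hybrid format 176/487 = 36.1% → the hybrid format
The hybrid format wins overall and in every industry group — no reversal.

No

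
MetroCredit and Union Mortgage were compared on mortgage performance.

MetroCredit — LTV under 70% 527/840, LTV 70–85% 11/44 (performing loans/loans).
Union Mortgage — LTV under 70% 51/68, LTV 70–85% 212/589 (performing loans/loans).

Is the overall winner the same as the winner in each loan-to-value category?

No

LTV under 70%: MetroCredit 527/840 = 62.7%, Union Mortgage 51/68 = 75.0% → Union Mortgage
LTV 70–85%: MetroCredit 11/44 = 25.0%, Union Mortgage 212/589 = 36.0% → Union Mortgage
Overall: MetroCredit 538/884 = 60.9%, Union Mortgage 263/657 = 40.0% → MetroCredit
Union Mortgage wins each loan-to-value group but MetroCredit wins overall — the comparison reverses. Union Mortgage's loans skew toward LTV 70–85%, which has a lower base rate.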